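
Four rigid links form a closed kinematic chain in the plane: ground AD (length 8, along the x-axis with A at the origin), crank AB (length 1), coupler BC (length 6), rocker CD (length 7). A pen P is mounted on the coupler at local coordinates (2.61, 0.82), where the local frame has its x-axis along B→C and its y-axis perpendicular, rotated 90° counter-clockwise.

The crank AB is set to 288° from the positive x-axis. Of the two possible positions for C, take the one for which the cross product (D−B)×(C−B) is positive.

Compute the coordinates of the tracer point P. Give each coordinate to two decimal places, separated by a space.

A=(0,0), D=(8.00,0)
B = A + 1.00·(cos288°, sin288°) = (0.3090, -0.9511)
|BD| = 7.7496
circle(B,6.00) ∩ circle(D,7.00): a=3.0360, h=5.1752
  candidates: C₊=(2.6870,4.5576) cross=40.105; C₋=(3.9572,-5.7145) cross=-40.105
  mode + wants cross > 0 → take C=(2.6870,4.5576) (cross=40.105)
ex = (C−B)/|BC| = (0.3963,0.9181); ey = (-0.9181,0.3963)
P = B + 2.61·ex + 0.82·ey = (0.5906,1.7702)

0.59 1.77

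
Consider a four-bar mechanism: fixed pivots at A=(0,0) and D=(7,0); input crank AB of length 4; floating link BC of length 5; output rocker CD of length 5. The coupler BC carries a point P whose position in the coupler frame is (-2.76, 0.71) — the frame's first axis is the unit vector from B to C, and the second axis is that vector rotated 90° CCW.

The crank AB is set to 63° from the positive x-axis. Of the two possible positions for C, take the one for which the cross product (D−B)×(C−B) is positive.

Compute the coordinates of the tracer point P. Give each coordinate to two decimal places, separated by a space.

A=(0,0), D=(7.00,0)
B = A + 4.00·(cos63°, sin63°) = (1.8160, 3.5640)
|BD| = 6.2910
circle(B,5.00) ∩ circle(D,5.00): a=3.1455, h=3.8866
  candidates: C₊=(6.6099,4.9848) cross=24.451; C₋=(2.2061,-1.4207) cross=-24.451
  mode + wants cross > 0 → take C=(6.6099,4.9848) (cross=24.451)
ex = (C−B)/|BC| = (0.9588,0.2841); ey = (-0.2841,0.9588)
P = B + -2.76·ex + 0.71·ey = (-1.0320,3.4605)

-1.03 3.46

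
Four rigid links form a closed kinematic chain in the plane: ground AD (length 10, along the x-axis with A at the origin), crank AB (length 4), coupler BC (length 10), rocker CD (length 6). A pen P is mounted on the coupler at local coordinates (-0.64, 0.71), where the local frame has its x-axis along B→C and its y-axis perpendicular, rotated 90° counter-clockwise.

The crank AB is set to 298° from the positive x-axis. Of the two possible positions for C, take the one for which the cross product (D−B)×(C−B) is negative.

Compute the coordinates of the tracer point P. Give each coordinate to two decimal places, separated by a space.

A=(0,0), D=(10.00,0)
B = A + 4.00·(cos298°, sin298°) = (1.8779, -3.5318)
|BD| = 8.8568
circle(B,10.00) ∩ circle(D,6.00): a=8.0414, h=5.9443
  candidates: C₊=(6.8819,5.1261) cross=52.648; C₋=(11.6227,-5.7764) cross=-52.648
  mode - wants cross < 0 → take C=(11.6227,-5.7764) (cross=-52.648)
ex = (C−B)/|BC| = (0.9745,-0.2245); ey = (0.2245,0.9745)
P = B + -0.64·ex + 0.71·ey = (1.4136,-2.6963)

1.41 -2.70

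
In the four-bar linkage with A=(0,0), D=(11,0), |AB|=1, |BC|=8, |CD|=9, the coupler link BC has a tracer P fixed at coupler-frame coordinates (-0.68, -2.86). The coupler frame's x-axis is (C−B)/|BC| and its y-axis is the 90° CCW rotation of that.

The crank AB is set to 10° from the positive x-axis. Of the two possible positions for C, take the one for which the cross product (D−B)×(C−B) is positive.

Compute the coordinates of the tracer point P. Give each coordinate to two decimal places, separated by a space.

3.04 -1.93

A=(0,0), D=(11.00,0)
B = A + 1.00·(cos10°, sin10°) = (0.9848, 0.1736)
|BD| = 10.0167
circle(B,8.00) ∩ circle(D,9.00): a=4.1598, h=6.8335
  candidates: C₊=(5.2624,6.9340) cross=68.449; C₋=(5.0255,-6.7309) cross=-68.449
  mode + wants cross > 0 → take C=(5.2624,6.9340) (cross=68.449)
ex = (C−B)/|BC| = (0.5347,0.8450); ey = (-0.8450,0.5347)
P = B + -0.68·ex + -2.86·ey = (3.0380,-1.9302)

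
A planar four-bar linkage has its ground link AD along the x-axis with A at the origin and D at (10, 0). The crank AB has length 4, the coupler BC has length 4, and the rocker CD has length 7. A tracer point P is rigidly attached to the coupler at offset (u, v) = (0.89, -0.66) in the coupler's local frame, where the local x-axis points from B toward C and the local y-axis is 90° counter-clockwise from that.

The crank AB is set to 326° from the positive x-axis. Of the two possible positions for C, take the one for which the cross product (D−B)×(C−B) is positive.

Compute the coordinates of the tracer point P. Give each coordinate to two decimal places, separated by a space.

A=(0,0), D=(10.00,0)
B = A + 4.00·(cos326°, sin326°) = (3.3162, -2.2368)
|BD| = 7.0482
circle(B,4.00) ∩ circle(D,7.00): a=1.1831, h=3.8210
  candidates: C₊=(3.2254,1.7622) cross=26.931; C₋=(5.6507,-5.4848) cross=-26.931
  mode + wants cross > 0 → take C=(3.2254,1.7622) (cross=26.931)
ex = (C−B)/|BC| = (-0.0227,0.9997); ey = (-0.9997,-0.0227)
P = B + 0.89·ex + -0.66·ey = (3.9558,-1.3320)

3.96 -1.33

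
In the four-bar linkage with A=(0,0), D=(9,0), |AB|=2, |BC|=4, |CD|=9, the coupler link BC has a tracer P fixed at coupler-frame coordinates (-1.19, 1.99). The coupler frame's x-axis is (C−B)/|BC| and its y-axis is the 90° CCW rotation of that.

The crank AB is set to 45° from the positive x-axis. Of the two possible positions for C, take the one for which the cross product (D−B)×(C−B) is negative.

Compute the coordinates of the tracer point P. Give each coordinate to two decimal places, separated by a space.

3.65 2.02

A=(0,0), D=(9.00,0)
B = A + 2.00·(cos45°, sin45°) = (1.4142, 1.4142)
|BD| = 7.7165
circle(B,4.00) ∩ circle(D,9.00): a=-0.3535, h=3.9843
  candidates: C₊=(1.7969,5.3959) cross=30.745; C₋=(0.3365,-2.4379) cross=-30.745
  mode - wants cross < 0 → take C=(0.3365,-2.4379) (cross=-30.745)
ex = (C−B)/|BC| = (-0.2694,-0.9630); ey = (0.9630,-0.2694)
P = B + -1.19·ex + 1.99·ey = (3.6512,2.0240)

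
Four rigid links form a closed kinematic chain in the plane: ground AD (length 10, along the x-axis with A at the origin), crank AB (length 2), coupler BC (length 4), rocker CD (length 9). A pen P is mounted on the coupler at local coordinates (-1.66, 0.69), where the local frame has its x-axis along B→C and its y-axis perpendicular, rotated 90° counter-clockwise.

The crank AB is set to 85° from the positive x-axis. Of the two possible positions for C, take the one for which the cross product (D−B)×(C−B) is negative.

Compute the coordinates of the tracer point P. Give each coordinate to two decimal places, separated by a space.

0.42 3.77

A=(0,0), D=(10.00,0)
B = A + 2.00·(cos85°, sin85°) = (0.1743, 1.9924)
|BD| = 10.0257
circle(B,4.00) ∩ circle(D,9.00): a=1.7711, h=3.5865
  candidates: C₊=(2.6229,5.1554) cross=35.957; C₋=(1.1974,-1.8746) cross=-35.957
  mode - wants cross < 0 → take C=(1.1974,-1.8746) (cross=-35.957)
ex = (C−B)/|BC| = (0.2558,-0.9667); ey = (0.9667,0.2558)
P = B + -1.66·ex + 0.69·ey = (0.4168,3.7737)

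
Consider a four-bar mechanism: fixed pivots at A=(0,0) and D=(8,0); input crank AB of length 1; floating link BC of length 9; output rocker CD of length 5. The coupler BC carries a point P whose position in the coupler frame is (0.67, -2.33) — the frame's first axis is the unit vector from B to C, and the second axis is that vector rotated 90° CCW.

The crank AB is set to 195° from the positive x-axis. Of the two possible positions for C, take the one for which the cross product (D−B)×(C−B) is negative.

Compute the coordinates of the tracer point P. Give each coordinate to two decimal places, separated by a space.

A=(0,0), D=(8.00,0)
B = A + 1.00·(cos195°, sin195°) = (-0.9659, -0.2588)
|BD| = 8.9697
circle(B,9.00) ∩ circle(D,5.00): a=7.6065, h=4.8106
  candidates: C₊=(6.4986,4.7692) cross=43.149; C₋=(6.7762,-4.8479) cross=-43.149
  mode - wants cross < 0 → take C=(6.7762,-4.8479) (cross=-43.149)
ex = (C−B)/|BC| = (0.8602,-0.5099); ey = (0.5099,0.8602)
P = B + 0.67·ex + -2.33·ey = (-1.5776,-2.6048)

-1.58 -2.60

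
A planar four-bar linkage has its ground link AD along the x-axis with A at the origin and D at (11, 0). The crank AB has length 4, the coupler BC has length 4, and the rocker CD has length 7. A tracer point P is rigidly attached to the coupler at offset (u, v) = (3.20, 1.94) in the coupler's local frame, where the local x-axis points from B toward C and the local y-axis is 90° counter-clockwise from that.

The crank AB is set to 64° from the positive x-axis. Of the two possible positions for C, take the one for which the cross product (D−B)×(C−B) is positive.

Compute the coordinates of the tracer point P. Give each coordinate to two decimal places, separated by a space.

4.42 6.22

A=(0,0), D=(11.00,0)
B = A + 4.00·(cos64°, sin64°) = (1.7535, 3.5952)
|BD| = 9.9209
circle(B,4.00) ∩ circle(D,7.00): a=3.2973, h=2.2645
  candidates: C₊=(5.6473,4.5109) cross=22.466; C₋=(4.0060,0.2897) cross=-22.466
  mode + wants cross > 0 → take C=(5.6473,4.5109) (cross=22.466)
ex = (C−B)/|BC| = (0.9734,0.2289); ey = (-0.2289,0.9734)
P = B + 3.20·ex + 1.94·ey = (4.4244,6.2162)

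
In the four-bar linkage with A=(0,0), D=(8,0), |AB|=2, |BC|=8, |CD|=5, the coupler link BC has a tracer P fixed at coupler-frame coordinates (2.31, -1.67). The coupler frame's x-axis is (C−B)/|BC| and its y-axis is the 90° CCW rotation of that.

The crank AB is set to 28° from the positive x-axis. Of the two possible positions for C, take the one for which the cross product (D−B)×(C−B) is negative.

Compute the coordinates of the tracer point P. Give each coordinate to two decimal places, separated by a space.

A=(0,0), D=(8.00,0)
B = A + 2.00·(cos28°, sin28°) = (1.7659, 0.9389)
|BD| = 6.3044
circle(B,8.00) ∩ circle(D,5.00): a=6.2453, h=4.9997
  candidates: C₊=(8.6861,4.9527) cross=31.520; C₋=(7.1969,-4.9351) cross=-31.520
  mode - wants cross < 0 → take C=(7.1969,-4.9351) (cross=-31.520)
ex = (C−B)/|BC| = (0.6789,-0.7343); ey = (0.7343,0.6789)
P = B + 2.31·ex + -1.67·ey = (2.1079,-1.8909)

2.11 -1.89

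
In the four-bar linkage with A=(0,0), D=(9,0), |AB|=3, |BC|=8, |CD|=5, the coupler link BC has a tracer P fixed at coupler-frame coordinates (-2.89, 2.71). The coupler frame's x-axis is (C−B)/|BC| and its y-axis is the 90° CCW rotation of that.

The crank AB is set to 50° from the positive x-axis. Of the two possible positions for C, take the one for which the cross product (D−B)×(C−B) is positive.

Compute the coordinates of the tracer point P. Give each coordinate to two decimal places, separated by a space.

-1.70 3.88

A=(0,0), D=(9.00,0)
B = A + 3.00·(cos50°, sin50°) = (1.9284, 2.2981)
|BD| = 7.4357
circle(B,8.00) ∩ circle(D,5.00): a=6.3403, h=4.8785
  candidates: C₊=(9.4661,4.9782) cross=36.275; C₋=(6.4505,-4.3012) cross=-36.275
  mode + wants cross > 0 → take C=(9.4661,4.9782) (cross=36.275)
ex = (C−B)/|BC| = (0.9422,0.3350); ey = (-0.3350,0.9422)
P = B + -2.89·ex + 2.71·ey = (-1.7025,3.8833)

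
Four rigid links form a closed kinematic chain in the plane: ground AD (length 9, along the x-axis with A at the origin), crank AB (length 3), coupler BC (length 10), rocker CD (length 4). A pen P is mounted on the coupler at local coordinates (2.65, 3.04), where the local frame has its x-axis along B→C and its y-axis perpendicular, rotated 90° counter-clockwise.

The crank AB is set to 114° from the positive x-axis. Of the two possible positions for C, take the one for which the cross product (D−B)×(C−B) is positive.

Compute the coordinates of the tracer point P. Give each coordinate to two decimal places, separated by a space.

1.03 6.09

A=(0,0), D=(9.00,0)
B = A + 3.00·(cos114°, sin114°) = (-1.2202, 2.7406)
|BD| = 10.5813
circle(B,10.00) ∩ circle(D,4.00): a=9.2599, h=3.7754
  candidates: C₊=(8.7016,3.9889) cross=39.949; C₋=(6.7458,-3.3044) cross=-39.949
  mode + wants cross > 0 → take C=(8.7016,3.9889) (cross=39.949)
ex = (C−B)/|BC| = (0.9922,0.1248); ey = (-0.1248,0.9922)
P = B + 2.65·ex + 3.04·ey = (1.0296,6.0876)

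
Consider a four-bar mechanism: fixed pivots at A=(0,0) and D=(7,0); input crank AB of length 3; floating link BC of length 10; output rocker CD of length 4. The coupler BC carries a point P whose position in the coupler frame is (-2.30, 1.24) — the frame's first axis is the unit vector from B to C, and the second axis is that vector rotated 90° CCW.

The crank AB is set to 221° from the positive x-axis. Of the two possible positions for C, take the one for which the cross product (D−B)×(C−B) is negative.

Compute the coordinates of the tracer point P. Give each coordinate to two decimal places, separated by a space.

A=(0,0), D=(7.00,0)
B = A + 3.00·(cos221°, sin221°) = (-2.2641, -1.9682)
|BD| = 9.4709
circle(B,10.00) ∩ circle(D,4.00): a=9.1701, h=3.9887
  candidates: C₊=(5.8769,3.8391) cross=37.776; C₋=(7.5347,-3.9641) cross=-37.776
  mode - wants cross < 0 → take C=(7.5347,-3.9641) (cross=-37.776)
ex = (C−B)/|BC| = (0.9799,-0.1996); ey = (0.1996,0.9799)
P = B + -2.30·ex + 1.24·ey = (-4.2704,-0.2941)

-4.27 -0.29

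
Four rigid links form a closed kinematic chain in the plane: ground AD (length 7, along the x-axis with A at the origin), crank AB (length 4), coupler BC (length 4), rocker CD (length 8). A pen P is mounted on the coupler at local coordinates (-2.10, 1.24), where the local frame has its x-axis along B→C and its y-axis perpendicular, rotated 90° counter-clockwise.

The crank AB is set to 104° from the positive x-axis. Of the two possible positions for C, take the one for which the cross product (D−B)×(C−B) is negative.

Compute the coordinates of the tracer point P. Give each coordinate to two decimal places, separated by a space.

0.29 5.97

A=(0,0), D=(7.00,0)
B = A + 4.00·(cos104°, sin104°) = (-0.9677, 3.8812)
|BD| = 8.8627
circle(B,4.00) ∩ circle(D,8.00): a=1.7234, h=3.6097
  candidates: C₊=(2.1624,6.3716) cross=31.992; C₋=(-0.9991,-0.1187) cross=-31.992
  mode - wants cross < 0 → take C=(-0.9991,-0.1187) (cross=-31.992)
ex = (C−B)/|BC| = (-0.0079,-1.0000); ey = (1.0000,-0.0079)
P = B + -2.10·ex + 1.24·ey = (0.2888,5.9714)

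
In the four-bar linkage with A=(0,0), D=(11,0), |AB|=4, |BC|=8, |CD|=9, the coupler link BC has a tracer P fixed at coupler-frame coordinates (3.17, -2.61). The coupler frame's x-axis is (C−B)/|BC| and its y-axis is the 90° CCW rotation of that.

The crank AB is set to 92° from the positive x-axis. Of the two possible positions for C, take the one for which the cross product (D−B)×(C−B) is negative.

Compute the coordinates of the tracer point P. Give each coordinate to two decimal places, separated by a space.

A=(0,0), D=(11.00,0)
B = A + 4.00·(cos92°, sin92°) = (-0.1396, 3.9976)
|BD| = 11.8352
circle(B,8.00) ∩ circle(D,9.00): a=5.1994, h=6.0800
  candidates: C₊=(6.8079,7.9640) cross=71.958; C₋=(2.7006,-3.4813) cross=-71.958
  mode - wants cross < 0 → take C=(2.7006,-3.4813) (cross=-71.958)
ex = (C−B)/|BC| = (0.3550,-0.9349); ey = (0.9349,0.3550)
P = B + 3.17·ex + -2.61·ey = (-1.4542,0.1075)

-1.45 0.11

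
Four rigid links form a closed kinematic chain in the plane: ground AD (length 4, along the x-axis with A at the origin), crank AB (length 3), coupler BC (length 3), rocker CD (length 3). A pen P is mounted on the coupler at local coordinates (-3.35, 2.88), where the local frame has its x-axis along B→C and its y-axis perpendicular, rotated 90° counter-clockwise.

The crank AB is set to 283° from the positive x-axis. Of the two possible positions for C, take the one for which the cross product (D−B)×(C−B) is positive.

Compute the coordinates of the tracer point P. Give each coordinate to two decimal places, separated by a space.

A=(0,0), D=(4.00,0)
B = A + 3.00·(cos283°, sin283°) = (0.6749, -2.9231)
|BD| = 4.4273
circle(B,3.00) ∩ circle(D,3.00): a=2.2137, h=2.0248
  candidates: C₊=(1.0006,0.0592) cross=8.964; C₋=(3.6743,-2.9823) cross=-8.964
  mode + wants cross > 0 → take C=(1.0006,0.0592) (cross=8.964)
ex = (C−B)/|BC| = (0.1086,0.9941); ey = (-0.9941,0.1086)
P = B + -3.35·ex + 2.88·ey = (-2.5519,-5.9406)

-2.55 -5.94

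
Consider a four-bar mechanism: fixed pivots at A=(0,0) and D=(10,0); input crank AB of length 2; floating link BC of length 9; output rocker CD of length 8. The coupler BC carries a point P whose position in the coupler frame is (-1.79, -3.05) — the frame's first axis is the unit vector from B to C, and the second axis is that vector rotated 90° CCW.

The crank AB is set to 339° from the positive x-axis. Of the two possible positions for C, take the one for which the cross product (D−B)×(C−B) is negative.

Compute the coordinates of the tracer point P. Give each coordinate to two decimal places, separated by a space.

A=(0,0), D=(10.00,0)
B = A + 2.00·(cos339°, sin339°) = (1.8672, -0.7167)
|BD| = 8.1644
circle(B,9.00) ∩ circle(D,8.00): a=5.1233, h=7.3995
  candidates: C₊=(6.3211,7.1039) cross=60.412; C₋=(7.6203,-7.6379) cross=-60.412
  mode - wants cross < 0 → take C=(7.6203,-7.6379) (cross=-60.412)
ex = (C−B)/|BC| = (0.6392,-0.7690); ey = (0.7690,0.6392)
P = B + -1.79·ex + -3.05·ey = (-1.6226,-1.2899)

-1.62 -1.29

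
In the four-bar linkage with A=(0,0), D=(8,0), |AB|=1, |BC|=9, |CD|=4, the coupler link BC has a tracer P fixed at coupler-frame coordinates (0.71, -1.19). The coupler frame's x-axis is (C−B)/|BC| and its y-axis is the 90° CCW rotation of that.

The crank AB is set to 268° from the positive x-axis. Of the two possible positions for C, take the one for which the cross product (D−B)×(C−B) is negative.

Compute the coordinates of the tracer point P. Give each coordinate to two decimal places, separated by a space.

A=(0,0), D=(8.00,0)
B = A + 1.00·(cos268°, sin268°) = (-0.0349, -0.9994)
|BD| = 8.0968
circle(B,9.00) ∩ circle(D,4.00): a=8.0623, h=3.9999
  candidates: C₊=(7.4721,3.9650) cross=32.386; C₋=(8.4595,-3.9735) cross=-32.386
  mode - wants cross < 0 → take C=(8.4595,-3.9735) (cross=-32.386)
ex = (C−B)/|BC| = (0.9438,-0.3305); ey = (0.3305,0.9438)
P = B + 0.71·ex + -1.19·ey = (0.2420,-2.3572)

0.24 -2.36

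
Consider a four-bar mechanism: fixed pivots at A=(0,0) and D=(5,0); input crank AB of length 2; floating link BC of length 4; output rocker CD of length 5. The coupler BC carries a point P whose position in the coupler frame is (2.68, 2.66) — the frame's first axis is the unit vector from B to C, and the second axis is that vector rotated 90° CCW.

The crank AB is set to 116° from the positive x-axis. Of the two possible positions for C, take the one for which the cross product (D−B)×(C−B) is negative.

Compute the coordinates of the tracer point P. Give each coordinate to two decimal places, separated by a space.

2.51 0.12

A=(0,0), D=(5.00,0)
B = A + 2.00·(cos116°, sin116°) = (-0.8767, 1.7976)
|BD| = 6.1455
circle(B,4.00) ∩ circle(D,5.00): a=2.3405, h=3.2438
  candidates: C₊=(2.3102,4.2149) cross=19.935; C₋=(0.4126,-1.9889) cross=-19.935
  mode - wants cross < 0 → take C=(0.4126,-1.9889) (cross=-19.935)
ex = (C−B)/|BC| = (0.3223,-0.9466); ey = (0.9466,0.3223)
P = B + 2.68·ex + 2.66·ey = (2.5051,0.1180)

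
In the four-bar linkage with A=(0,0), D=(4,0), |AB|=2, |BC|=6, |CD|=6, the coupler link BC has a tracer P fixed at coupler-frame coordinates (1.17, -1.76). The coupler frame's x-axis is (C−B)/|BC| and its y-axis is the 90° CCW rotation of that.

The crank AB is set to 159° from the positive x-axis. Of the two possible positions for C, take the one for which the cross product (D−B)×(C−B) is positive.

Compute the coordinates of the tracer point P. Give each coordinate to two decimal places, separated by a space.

0.24 0.61

A=(0,0), D=(4.00,0)
B = A + 2.00·(cos159°, sin159°) = (-1.8672, 0.7167)
|BD| = 5.9108
circle(B,6.00) ∩ circle(D,6.00): a=2.9554, h=5.2217
  candidates: C₊=(1.6996,5.5415) cross=30.864; C₋=(0.4332,-4.8248) cross=-30.864
  mode + wants cross > 0 → take C=(1.6996,5.5415) (cross=30.864)
ex = (C−B)/|BC| = (0.5945,0.8041); ey = (-0.8041,0.5945)
P = B + 1.17·ex + -1.76·ey = (0.2436,0.6113)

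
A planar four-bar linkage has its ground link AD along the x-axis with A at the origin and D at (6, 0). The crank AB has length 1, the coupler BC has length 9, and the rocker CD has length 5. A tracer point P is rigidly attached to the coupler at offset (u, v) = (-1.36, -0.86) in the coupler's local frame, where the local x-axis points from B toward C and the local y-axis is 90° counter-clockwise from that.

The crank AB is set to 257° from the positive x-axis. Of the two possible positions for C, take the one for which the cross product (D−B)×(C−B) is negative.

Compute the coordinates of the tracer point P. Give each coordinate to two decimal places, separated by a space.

-1.82 -1.22

A=(0,0), D=(6.00,0)
B = A + 1.00·(cos257°, sin257°) = (-0.2250, -0.9744)
|BD| = 6.3007
circle(B,9.00) ∩ circle(D,5.00): a=7.5943, h=4.8298
  candidates: C₊=(6.5311,4.9717) cross=30.431; C₋=(8.0249,-4.5716) cross=-30.431
  mode - wants cross < 0 → take C=(8.0249,-4.5716) (cross=-30.431)
ex = (C−B)/|BC| = (0.9166,-0.3997); ey = (0.3997,0.9166)
P = B + -1.36·ex + -0.86·ey = (-1.8153,-1.2191)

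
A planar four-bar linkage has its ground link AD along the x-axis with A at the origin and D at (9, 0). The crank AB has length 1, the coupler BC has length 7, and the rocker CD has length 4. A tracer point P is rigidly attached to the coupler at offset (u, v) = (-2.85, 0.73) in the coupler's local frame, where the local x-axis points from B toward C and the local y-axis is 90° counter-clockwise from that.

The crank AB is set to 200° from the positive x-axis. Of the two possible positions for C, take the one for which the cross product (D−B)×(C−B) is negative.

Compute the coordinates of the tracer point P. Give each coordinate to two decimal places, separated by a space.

-3.46 1.18

A=(0,0), D=(9.00,0)
B = A + 1.00·(cos200°, sin200°) = (-0.9397, -0.3420)
|BD| = 9.9456
circle(B,7.00) ∩ circle(D,4.00): a=6.6318, h=2.2403
  candidates: C₊=(5.6112,2.1250) cross=22.281; C₋=(5.7652,-2.3529) cross=-22.281
  mode - wants cross < 0 → take C=(5.7652,-2.3529) (cross=-22.281)
ex = (C−B)/|BC| = (0.9578,-0.2873); ey = (0.2873,0.9578)
P = B + -2.85·ex + 0.73·ey = (-3.4598,1.1759)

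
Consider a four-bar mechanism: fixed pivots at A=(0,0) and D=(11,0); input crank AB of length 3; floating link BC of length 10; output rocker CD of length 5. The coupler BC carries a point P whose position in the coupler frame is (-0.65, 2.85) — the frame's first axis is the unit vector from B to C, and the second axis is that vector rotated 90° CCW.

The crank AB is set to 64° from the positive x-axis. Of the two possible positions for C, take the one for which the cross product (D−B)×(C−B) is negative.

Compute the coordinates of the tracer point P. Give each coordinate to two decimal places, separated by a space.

2.85 5.19

A=(0,0), D=(11.00,0)
B = A + 3.00·(cos64°, sin64°) = (1.3151, 2.6964)
|BD| = 10.0532
circle(B,10.00) ∩ circle(D,5.00): a=8.7568, h=4.8290
  candidates: C₊=(11.0462,4.9998) cross=48.547; C₋=(8.4558,-4.3043) cross=-48.547
  mode - wants cross < 0 → take C=(8.4558,-4.3043) (cross=-48.547)
ex = (C−B)/|BC| = (0.7141,-0.7001); ey = (0.7001,0.7141)
P = B + -0.65·ex + 2.85·ey = (2.8462,5.1865)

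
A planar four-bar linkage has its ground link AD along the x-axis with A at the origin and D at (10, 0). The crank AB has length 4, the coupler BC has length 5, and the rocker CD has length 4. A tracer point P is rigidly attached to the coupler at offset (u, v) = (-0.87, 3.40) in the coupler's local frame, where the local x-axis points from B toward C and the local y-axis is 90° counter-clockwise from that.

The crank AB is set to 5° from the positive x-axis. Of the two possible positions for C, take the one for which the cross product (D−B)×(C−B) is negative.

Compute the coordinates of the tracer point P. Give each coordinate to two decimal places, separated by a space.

5.75 3.38

A=(0,0), D=(10.00,0)
B = A + 4.00·(cos5°, sin5°) = (3.9848, 0.3486)
|BD| = 6.0253
circle(B,5.00) ∩ circle(D,4.00): a=3.7595, h=3.2964
  candidates: C₊=(7.9287,3.4220) cross=19.862; C₋=(7.5473,-3.1598) cross=-19.862
  mode - wants cross < 0 → take C=(7.5473,-3.1598) (cross=-19.862)
ex = (C−B)/|BC| = (0.7125,-0.7017); ey = (0.7017,0.7125)
P = B + -0.87·ex + 3.40·ey = (5.7506,3.3816)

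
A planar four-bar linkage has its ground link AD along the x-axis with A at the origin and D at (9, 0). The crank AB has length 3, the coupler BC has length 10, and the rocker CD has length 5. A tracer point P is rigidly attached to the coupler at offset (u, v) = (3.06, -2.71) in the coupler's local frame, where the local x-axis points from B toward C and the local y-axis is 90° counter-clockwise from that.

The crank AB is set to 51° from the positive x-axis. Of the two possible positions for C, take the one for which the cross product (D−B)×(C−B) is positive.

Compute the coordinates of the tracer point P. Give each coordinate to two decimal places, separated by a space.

A=(0,0), D=(9.00,0)
B = A + 3.00·(cos51°, sin51°) = (1.8880, 2.3314)
|BD| = 7.4844
circle(B,10.00) ∩ circle(D,5.00): a=8.7526, h=4.8365
  candidates: C₊=(11.7117,4.2008) cross=36.198; C₋=(8.6985,-4.9909) cross=-36.198
  mode + wants cross > 0 → take C=(11.7117,4.2008) (cross=36.198)
ex = (C−B)/|BC| = (0.9824,0.1869); ey = (-0.1869,0.9824)
P = B + 3.06·ex + -2.71·ey = (5.4006,0.2412)

5.40 0.24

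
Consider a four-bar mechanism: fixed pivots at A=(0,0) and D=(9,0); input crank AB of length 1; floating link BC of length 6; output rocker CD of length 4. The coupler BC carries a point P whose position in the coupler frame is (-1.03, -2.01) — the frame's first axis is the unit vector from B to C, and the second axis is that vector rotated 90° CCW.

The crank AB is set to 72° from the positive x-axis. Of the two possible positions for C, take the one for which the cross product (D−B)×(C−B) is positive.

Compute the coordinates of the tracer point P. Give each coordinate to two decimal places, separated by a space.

A=(0,0), D=(9.00,0)
B = A + 1.00·(cos72°, sin72°) = (0.3090, 0.9511)
|BD| = 8.7429
circle(B,6.00) ∩ circle(D,4.00): a=5.5152, h=2.3627
  candidates: C₊=(6.0485,2.6998) cross=20.657; C₋=(5.5345,-1.9976) cross=-20.657
  mode + wants cross > 0 → take C=(6.0485,2.6998) (cross=20.657)
ex = (C−B)/|BC| = (0.9566,0.2915); ey = (-0.2915,0.9566)
P = B + -1.03·ex + -2.01·ey = (-0.0904,-1.2719)

-0.09 -1.27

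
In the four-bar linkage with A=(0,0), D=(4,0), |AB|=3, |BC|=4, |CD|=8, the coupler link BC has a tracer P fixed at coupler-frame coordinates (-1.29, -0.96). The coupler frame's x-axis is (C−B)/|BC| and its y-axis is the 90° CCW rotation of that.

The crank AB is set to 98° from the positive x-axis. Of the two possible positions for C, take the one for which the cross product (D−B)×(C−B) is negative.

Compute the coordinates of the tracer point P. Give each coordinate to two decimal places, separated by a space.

0.26 4.43

A=(0,0), D=(4.00,0)
B = A + 3.00·(cos98°, sin98°) = (-0.4175, 2.9708)
|BD| = 5.3235
circle(B,4.00) ∩ circle(D,8.00): a=-1.8465, h=3.5483
  candidates: C₊=(0.0304,6.9456) cross=18.890; C₋=(-3.9299,1.0568) cross=-18.890
  mode - wants cross < 0 → take C=(-3.9299,1.0568) (cross=-18.890)
ex = (C−B)/|BC| = (-0.8781,-0.4785); ey = (0.4785,-0.8781)
P = B + -1.29·ex + -0.96·ey = (0.2559,4.4310)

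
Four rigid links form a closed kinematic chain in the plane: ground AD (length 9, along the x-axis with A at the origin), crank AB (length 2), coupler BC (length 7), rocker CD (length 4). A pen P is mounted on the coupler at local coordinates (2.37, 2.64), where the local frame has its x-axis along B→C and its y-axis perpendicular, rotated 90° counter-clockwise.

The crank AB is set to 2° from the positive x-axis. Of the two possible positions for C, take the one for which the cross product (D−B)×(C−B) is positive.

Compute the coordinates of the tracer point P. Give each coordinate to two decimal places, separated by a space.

2.57 3.57

A=(0,0), D=(9.00,0)
B = A + 2.00·(cos2°, sin2°) = (1.9988, 0.0698)
|BD| = 7.0016
circle(B,7.00) ∩ circle(D,4.00): a=5.8574, h=3.8329
  candidates: C₊=(7.8941,3.8441) cross=26.836; C₋=(7.8177,-3.8213) cross=-26.836
  mode + wants cross > 0 → take C=(7.8941,3.8441) (cross=26.836)
ex = (C−B)/|BC| = (0.8422,0.5392); ey = (-0.5392,0.8422)
P = B + 2.37·ex + 2.64·ey = (2.5713,3.5710)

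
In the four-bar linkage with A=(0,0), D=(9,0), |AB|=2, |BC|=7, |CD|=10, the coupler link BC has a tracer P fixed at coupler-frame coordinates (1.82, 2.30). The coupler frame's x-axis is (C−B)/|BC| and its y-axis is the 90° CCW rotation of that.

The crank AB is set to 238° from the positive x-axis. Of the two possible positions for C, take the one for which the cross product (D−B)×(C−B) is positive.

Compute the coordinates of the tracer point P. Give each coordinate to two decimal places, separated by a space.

A=(0,0), D=(9.00,0)
B = A + 2.00·(cos238°, sin238°) = (-1.0598, -1.6961)
|BD| = 10.2018
circle(B,7.00) ∩ circle(D,10.00): a=2.6014, h=6.4987
  candidates: C₊=(0.4249,5.1446) cross=66.298; C₋=(2.5857,-7.6719) cross=-66.298
  mode + wants cross > 0 → take C=(0.4249,5.1446) (cross=66.298)
ex = (C−B)/|BC| = (0.2121,0.9772); ey = (-0.9772,0.2121)
P = B + 1.82·ex + 2.30·ey = (-2.9215,0.5703)

-2.92 0.57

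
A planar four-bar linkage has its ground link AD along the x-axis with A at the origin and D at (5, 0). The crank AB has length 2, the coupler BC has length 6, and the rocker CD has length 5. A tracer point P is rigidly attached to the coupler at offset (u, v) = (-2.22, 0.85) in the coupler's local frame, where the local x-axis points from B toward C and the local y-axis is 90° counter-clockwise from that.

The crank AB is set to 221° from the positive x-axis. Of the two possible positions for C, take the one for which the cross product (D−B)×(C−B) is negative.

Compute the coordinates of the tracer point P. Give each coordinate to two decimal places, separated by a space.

-2.85 0.65

A=(0,0), D=(5.00,0)
B = A + 2.00·(cos221°, sin221°) = (-1.5094, -1.3121)
|BD| = 6.6403
circle(B,6.00) ∩ circle(D,5.00): a=4.1484, h=4.3348
  candidates: C₊=(1.7007,3.7569) cross=28.785; C₋=(3.4138,-4.7417) cross=-28.785
  mode - wants cross < 0 → take C=(3.4138,-4.7417) (cross=-28.785)
ex = (C−B)/|BC| = (0.8205,-0.5716); ey = (0.5716,0.8205)
P = B + -2.22·ex + 0.85·ey = (-2.8451,0.6543)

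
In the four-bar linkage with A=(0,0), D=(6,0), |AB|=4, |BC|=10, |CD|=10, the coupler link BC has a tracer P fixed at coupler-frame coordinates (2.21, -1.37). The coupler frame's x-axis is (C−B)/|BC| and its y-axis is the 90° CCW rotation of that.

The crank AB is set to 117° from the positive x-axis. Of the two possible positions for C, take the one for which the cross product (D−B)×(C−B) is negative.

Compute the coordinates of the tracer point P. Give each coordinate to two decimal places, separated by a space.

A=(0,0), D=(6.00,0)
B = A + 4.00·(cos117°, sin117°) = (-1.8160, 3.5640)
|BD| = 8.5902
circle(B,10.00) ∩ circle(D,10.00): a=4.2951, h=9.0306
  candidates: C₊=(5.8388,9.9987) cross=77.575; C₋=(-1.6547,-6.4347) cross=-77.575
  mode - wants cross < 0 → take C=(-1.6547,-6.4347) (cross=-77.575)
ex = (C−B)/|BC| = (0.0161,-0.9999); ey = (0.9999,0.0161)
P = B + 2.21·ex + -1.37·ey = (-3.1502,1.3322)

-3.15 1.33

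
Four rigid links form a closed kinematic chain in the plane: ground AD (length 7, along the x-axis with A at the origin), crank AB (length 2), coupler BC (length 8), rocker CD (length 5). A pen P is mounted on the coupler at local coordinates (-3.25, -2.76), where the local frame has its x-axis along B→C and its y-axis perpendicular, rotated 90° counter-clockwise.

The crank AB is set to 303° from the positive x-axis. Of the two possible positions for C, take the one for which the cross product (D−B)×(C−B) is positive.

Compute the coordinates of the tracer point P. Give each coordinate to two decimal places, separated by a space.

1.45 -5.93

A=(0,0), D=(7.00,0)
B = A + 2.00·(cos303°, sin303°) = (1.0893, -1.6773)
|BD| = 6.1441
circle(B,8.00) ∩ circle(D,5.00): a=6.2458, h=4.9990
  candidates: C₊=(5.7331,4.8368) cross=30.714; C₋=(8.4626,-4.7813) cross=-30.714
  mode + wants cross > 0 → take C=(5.7331,4.8368) (cross=30.714)
ex = (C−B)/|BC| = (0.5805,0.8143); ey = (-0.8143,0.5805)
P = B + -3.25·ex + -2.76·ey = (1.4501,-5.9259)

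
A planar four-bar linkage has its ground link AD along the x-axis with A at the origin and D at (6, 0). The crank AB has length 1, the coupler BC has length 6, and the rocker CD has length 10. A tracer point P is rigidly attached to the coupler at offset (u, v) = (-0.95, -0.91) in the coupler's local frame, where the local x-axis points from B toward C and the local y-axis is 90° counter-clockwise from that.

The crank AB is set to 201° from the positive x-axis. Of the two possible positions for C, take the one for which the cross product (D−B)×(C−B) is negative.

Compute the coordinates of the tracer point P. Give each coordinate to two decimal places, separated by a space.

-1.70 0.71

A=(0,0), D=(6.00,0)
B = A + 1.00·(cos201°, sin201°) = (-0.9336, -0.3584)
|BD| = 6.9428
circle(B,6.00) ∩ circle(D,10.00): a=-1.1377, h=5.8912
  candidates: C₊=(-2.3738,5.4662) cross=40.901; C₋=(-1.7656,-6.3004) cross=-40.901
  mode - wants cross < 0 → take C=(-1.7656,-6.3004) (cross=-40.901)
ex = (C−B)/|BC| = (-0.1387,-0.9903); ey = (0.9903,-0.1387)
P = B + -0.95·ex + -0.91·ey = (-1.7030,0.7086)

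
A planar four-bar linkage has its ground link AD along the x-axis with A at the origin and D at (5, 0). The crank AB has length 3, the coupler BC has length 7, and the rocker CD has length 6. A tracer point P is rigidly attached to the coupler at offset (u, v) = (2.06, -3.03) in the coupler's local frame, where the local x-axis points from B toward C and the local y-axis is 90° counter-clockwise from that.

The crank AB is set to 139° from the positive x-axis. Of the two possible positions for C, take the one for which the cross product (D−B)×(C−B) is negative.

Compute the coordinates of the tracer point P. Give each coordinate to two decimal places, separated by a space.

-4.07 -1.22

A=(0,0), D=(5.00,0)
B = A + 3.00·(cos139°, sin139°) = (-2.2641, 1.9682)
|BD| = 7.5260
circle(B,7.00) ∩ circle(D,6.00): a=4.6267, h=5.2530
  candidates: C₊=(3.5753,5.8284) cross=39.534; C₋=(0.8278,-4.3119) cross=-39.534
  mode - wants cross < 0 → take C=(0.8278,-4.3119) (cross=-39.534)
ex = (C−B)/|BC| = (0.4417,-0.8972); ey = (0.8972,0.4417)
P = B + 2.06·ex + -3.03·ey = (-4.0726,-1.2183)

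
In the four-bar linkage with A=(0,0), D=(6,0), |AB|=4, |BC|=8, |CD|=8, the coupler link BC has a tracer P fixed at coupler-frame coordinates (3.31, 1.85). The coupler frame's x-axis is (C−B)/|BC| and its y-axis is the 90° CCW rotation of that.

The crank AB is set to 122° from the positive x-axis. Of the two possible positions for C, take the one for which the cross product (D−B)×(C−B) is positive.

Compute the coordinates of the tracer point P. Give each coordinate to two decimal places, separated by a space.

A=(0,0), D=(6.00,0)
B = A + 4.00·(cos122°, sin122°) = (-2.1197, 3.3922)
|BD| = 8.7998
circle(B,8.00) ∩ circle(D,8.00): a=4.3999, h=6.6814
  candidates: C₊=(4.5157,7.8611) cross=58.795; C₋=(-0.6354,-4.4689) cross=-58.795
  mode + wants cross > 0 → take C=(4.5157,7.8611) (cross=58.795)
ex = (C−B)/|BC| = (0.8294,0.5586); ey = (-0.5586,0.8294)
P = B + 3.31·ex + 1.85·ey = (-0.4077,6.7756)

-0.41 6.78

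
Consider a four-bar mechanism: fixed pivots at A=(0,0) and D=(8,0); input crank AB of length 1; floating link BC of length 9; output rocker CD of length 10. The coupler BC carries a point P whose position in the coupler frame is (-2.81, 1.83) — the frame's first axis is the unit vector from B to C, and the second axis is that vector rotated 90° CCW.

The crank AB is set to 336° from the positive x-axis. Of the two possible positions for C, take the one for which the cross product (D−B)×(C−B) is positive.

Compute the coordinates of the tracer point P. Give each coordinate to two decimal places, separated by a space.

A=(0,0), D=(8.00,0)
B = A + 1.00·(cos336°, sin336°) = (0.9135, -0.4067)
|BD| = 7.0981
circle(B,9.00) ∩ circle(D,10.00): a=2.2107, h=8.7243
  candidates: C₊=(2.6207,8.4299) cross=61.926; C₋=(3.6205,-8.9900) cross=-61.926
  mode + wants cross > 0 → take C=(2.6207,8.4299) (cross=61.926)
ex = (C−B)/|BC| = (0.1897,0.9818); ey = (-0.9818,0.1897)
P = B + -2.81·ex + 1.83·ey = (-1.4162,-2.8186)

-1.42 -2.82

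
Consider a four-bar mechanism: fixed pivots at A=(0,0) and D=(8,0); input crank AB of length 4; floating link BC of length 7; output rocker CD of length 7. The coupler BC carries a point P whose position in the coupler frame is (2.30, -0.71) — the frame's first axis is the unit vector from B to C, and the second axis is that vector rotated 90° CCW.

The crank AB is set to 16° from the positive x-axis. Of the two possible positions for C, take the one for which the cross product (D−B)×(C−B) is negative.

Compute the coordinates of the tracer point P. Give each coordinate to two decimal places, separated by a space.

3.26 -1.23

A=(0,0), D=(8.00,0)
B = A + 4.00·(cos16°, sin16°) = (3.8450, 1.1025)
|BD| = 4.2987
circle(B,7.00) ∩ circle(D,7.00): a=2.1494, h=6.6618
  candidates: C₊=(7.6312,6.9903) cross=28.638; C₋=(4.2139,-5.8877) cross=-28.638
  mode - wants cross < 0 → take C=(4.2139,-5.8877) (cross=-28.638)
ex = (C−B)/|BC| = (0.0527,-0.9986); ey = (0.9986,0.0527)
P = B + 2.30·ex + -0.71·ey = (3.2572,-1.2317)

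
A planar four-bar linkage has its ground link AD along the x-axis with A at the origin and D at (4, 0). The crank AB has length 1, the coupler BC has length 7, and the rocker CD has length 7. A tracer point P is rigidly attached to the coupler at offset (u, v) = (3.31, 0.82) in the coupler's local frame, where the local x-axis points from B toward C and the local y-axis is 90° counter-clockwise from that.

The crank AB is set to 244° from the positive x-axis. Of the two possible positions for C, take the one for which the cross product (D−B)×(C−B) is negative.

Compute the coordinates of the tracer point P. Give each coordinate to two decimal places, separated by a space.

1.94 -3.34

A=(0,0), D=(4.00,0)
B = A + 1.00·(cos244°, sin244°) = (-0.4384, -0.8988)
|BD| = 4.5285
circle(B,7.00) ∩ circle(D,7.00): a=2.2642, h=6.6237
  candidates: C₊=(0.4662,6.0425) cross=29.995; C₋=(3.0955,-6.9413) cross=-29.995
  mode - wants cross < 0 → take C=(3.0955,-6.9413) (cross=-29.995)
ex = (C−B)/|BC| = (0.5048,-0.8632); ey = (0.8632,0.5048)
P = B + 3.31·ex + 0.82·ey = (1.9405,-3.3421)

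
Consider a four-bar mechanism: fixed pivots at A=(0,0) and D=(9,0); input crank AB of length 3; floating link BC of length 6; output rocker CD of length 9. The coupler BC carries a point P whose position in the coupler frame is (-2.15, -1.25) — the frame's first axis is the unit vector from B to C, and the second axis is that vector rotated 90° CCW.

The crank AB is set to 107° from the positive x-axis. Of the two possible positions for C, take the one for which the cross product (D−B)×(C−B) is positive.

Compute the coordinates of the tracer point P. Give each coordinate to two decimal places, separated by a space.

A=(0,0), D=(9.00,0)
B = A + 3.00·(cos107°, sin107°) = (-0.8771, 2.8689)
|BD| = 10.2853
circle(B,6.00) ∩ circle(D,9.00): a=2.9551, h=5.2218
  candidates: C₊=(3.4172,7.0592) cross=53.708; C₋=(0.5041,-2.9699) cross=-53.708
  mode + wants cross > 0 → take C=(3.4172,7.0592) (cross=53.708)
ex = (C−B)/|BC| = (0.7157,0.6984); ey = (-0.6984,0.7157)
P = B + -2.15·ex + -1.25·ey = (-1.5429,0.4727)

-1.54 0.47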